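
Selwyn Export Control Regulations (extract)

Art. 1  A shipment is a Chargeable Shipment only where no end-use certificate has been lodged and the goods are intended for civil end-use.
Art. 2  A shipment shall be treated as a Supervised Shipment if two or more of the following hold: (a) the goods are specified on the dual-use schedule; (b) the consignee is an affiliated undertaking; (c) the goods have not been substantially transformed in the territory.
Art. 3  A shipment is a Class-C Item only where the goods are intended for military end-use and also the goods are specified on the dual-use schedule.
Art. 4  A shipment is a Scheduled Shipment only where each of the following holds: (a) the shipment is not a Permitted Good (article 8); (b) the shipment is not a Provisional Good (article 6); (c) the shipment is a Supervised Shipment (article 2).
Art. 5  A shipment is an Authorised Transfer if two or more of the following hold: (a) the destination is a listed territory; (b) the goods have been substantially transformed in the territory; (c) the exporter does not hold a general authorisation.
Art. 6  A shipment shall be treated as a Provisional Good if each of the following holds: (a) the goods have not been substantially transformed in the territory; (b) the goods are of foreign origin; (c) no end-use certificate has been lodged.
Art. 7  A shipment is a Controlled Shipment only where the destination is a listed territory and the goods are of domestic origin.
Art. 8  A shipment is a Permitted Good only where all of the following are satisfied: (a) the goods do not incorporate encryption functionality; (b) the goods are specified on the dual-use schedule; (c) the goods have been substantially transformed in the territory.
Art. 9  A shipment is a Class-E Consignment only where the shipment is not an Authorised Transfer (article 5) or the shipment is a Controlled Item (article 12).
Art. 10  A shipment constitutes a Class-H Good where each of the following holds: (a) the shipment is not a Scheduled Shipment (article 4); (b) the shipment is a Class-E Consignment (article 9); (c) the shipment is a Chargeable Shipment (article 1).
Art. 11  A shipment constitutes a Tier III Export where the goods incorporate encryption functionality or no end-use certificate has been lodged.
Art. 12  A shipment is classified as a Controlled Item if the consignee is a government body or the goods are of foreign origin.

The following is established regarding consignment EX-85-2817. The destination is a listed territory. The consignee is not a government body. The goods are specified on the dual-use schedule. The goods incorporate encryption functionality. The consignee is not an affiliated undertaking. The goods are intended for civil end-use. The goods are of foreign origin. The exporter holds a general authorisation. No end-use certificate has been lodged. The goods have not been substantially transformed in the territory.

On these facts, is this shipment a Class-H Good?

article 8 — Permitted Good: [the goods do not incorporate encryption functionality? no] AND [the goods are specified on the dual-use schedule? yes] AND [the goods have been substantially transformed in the territory? no] → not satisfied.
article 6 — Provisional Good: [the goods have not been substantially transformed in the territory? yes] AND [the goods are of foreign origin? yes] AND [no end-use certificate has been lodged? yes] → satisfied.
article 2 — Supervised Shipment: the goods are specified on the dual-use schedule? yes; the consignee is an affiliated undertaking? no; the goods have not been substantially transformed in the territory? yes — 2 of 3 hold (need ≥2) → satisfied.
article 4 — Scheduled Shipment: [not a Permitted Good (article 8)? yes] AND [not a Provisional Good (article 6)? no] AND [Supervised Shipment (article 2)? yes] → not satisfied.
article 5 — Authorised Transfer: the destination is a listed territory? yes; the goods have been substantially transformed in the territory? no; the exporter does not hold a general authorisation? no — 1 of 3 hold (need ≥2) → not satisfied.
article 12 — Controlled Item: [the consignee is a government body? no] OR [the goods are of foreign origin? yes] → satisfied.
article 9 — Class-E Consignment: [not an Authorised Transfer (article 5)? yes] OR [Controlled Item (article 12)? yes] → satisfied.
article 1 — Chargeable Shipment: [no end-use certificate has been lodged? yes] AND [the goods are intended for civil end-use? yes] → satisfied.
article 10 — Class-H Good: [not a Scheduled Shipment (article 4)? yes] AND [Class-E Consignment (article 9)? yes] AND [Chargeable Shipment (article 1)? yes] → satisfied.

Yes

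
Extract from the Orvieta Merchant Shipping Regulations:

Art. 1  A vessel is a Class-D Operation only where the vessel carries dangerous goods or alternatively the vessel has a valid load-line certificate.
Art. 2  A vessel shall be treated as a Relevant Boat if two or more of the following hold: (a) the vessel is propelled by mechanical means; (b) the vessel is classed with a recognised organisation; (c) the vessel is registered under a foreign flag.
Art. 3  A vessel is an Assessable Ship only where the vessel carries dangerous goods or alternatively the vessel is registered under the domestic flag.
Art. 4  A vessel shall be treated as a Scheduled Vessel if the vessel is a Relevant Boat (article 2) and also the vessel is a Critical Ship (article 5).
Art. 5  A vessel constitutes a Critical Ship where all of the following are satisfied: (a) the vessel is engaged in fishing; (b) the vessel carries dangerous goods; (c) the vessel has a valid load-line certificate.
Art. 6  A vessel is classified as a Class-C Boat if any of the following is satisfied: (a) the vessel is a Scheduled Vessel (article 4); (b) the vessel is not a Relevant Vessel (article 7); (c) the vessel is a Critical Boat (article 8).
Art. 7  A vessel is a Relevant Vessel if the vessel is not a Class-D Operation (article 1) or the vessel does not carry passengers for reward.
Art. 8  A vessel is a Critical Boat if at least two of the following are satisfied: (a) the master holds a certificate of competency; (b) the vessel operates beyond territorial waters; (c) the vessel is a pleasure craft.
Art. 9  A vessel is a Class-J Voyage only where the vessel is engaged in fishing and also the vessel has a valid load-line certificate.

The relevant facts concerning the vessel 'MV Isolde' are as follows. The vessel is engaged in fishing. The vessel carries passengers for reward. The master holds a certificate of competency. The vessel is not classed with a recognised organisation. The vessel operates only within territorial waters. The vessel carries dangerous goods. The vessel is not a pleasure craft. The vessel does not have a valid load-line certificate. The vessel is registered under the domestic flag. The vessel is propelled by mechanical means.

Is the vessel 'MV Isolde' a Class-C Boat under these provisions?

Under article 2: the vessel is propelled by mechanical means? yes; the vessel is classed with a recognised organisation? no; the vessel is registered under a foreign flag? no — 1 of 3 hold (need ≥2) → not satisfied.
Under article 5: the vessel is engaged in fishing? yes; and the vessel carries dangerous goods? yes; and the vessel has a valid load-line certificate? no. So the vessel is not a Critical Ship.
Under article 4: Relevant Boat (article 2)? no; and Critical Ship (article 5)? no. So the vessel is not a Scheduled Vessel.
Under article 1: the vessel carries dangerous goods? yes; or the vessel has a valid load-line certificate? no. So the vessel is a Class-D Operation.
Under article 7: not a Class-D Operation (article 1)? no; or the vessel does not carry passengers for reward? no. So the vessel is not a Relevant Vessel.
Under article 8: the master holds a certificate of competency? yes; the vessel operates beyond territorial waters? no; the vessel is a pleasure craft? no — 1 of 3 hold (need ≥2) → not satisfied.
Under article 6: Scheduled Vessel (article 4)? no; or not a Relevant Vessel (article 7)? yes; or Critical Boat (article 8)? no. So the vessel is a Class-C Boat.

Yes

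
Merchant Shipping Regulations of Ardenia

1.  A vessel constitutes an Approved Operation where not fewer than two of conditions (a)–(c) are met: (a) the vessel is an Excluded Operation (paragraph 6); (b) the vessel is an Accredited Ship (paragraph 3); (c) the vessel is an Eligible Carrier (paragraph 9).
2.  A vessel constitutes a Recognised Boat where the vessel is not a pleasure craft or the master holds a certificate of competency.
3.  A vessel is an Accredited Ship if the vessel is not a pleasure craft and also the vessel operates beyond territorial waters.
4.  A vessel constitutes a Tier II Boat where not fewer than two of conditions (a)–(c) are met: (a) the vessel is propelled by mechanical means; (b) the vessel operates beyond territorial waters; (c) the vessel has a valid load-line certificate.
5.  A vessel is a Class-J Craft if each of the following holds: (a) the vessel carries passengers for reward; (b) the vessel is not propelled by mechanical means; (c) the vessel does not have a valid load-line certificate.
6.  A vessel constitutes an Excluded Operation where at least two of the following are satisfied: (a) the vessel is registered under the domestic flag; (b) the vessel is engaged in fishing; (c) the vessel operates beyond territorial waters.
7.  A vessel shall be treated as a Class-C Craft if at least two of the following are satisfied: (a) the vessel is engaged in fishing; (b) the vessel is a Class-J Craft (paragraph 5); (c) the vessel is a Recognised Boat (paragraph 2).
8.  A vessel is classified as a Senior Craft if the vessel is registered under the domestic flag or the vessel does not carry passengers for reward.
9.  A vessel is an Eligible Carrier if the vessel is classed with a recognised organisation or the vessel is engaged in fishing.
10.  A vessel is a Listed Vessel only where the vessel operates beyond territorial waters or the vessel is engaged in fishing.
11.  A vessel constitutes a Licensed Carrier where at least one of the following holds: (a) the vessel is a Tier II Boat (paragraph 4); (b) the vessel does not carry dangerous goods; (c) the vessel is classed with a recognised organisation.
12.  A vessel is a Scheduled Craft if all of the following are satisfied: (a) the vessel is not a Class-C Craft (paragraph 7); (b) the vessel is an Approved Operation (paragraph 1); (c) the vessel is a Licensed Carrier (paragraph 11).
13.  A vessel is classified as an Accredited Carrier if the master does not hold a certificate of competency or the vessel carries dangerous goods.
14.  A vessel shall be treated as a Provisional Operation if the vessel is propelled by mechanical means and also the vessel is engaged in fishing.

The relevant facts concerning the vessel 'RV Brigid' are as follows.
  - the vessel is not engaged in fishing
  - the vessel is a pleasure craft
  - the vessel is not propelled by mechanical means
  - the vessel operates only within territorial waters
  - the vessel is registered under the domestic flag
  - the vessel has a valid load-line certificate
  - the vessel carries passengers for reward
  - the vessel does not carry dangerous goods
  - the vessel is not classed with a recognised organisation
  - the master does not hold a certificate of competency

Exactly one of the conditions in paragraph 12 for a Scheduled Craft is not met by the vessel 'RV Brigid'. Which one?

Approved Operation

paragraph 5 — Class-J Craft: [the vessel carries passengers for reward? yes] AND [the vessel is not propelled by mechanical means? yes] AND [the vessel does not have a valid load-line certificate? no] → not satisfied.
paragraph 2 — Recognised Boat: [the vessel is not a pleasure craft? no] OR [the master holds a certificate of competency? no] → not satisfied.
paragraph 7 — Class-C Craft: the vessel is engaged in fishing? no; Class-J Craft (paragraph 5)? no; Recognised Boat (paragraph 2)? no — 0 of 3 hold (need ≥2) → not satisfied.
paragraph 6 — Excluded Operation: the vessel is registered under the domestic flag? yes; the vessel is engaged in fishing? no; the vessel operates beyond territorial waters? no — 1 of 3 hold (need ≥2) → not satisfied.
paragraph 3 — Accredited Ship: [the vessel is not a pleasure craft? no] AND [the vessel operates beyond territorial waters? no] → not satisfied.
paragraph 9 — Eligible Carrier: [the vessel is classed with a recognised organisation? no] OR [the vessel is engaged in fishing? no] → not satisfied.
paragraph 1 — Approved Operation: Excluded Operation (paragraph 6)? no; Accredited Ship (paragraph 3)? no; Eligible Carrier (paragraph 9)? no — 0 of 3 hold (need ≥2) → not satisfied.
paragraph 4 — Tier II Boat: the vessel is propelled by mechanical means? no; the vessel operates beyond territorial waters? no; the vessel has a valid load-line certificate? yes — 1 of 3 hold (need ≥2) → not satisfied.
paragraph 11 — Licensed Carrier: [Tier II Boat (paragraph 4)? no] OR [the vessel does not carry dangerous goods? yes] OR [the vessel is classed with a recognised organisation? no] → satisfied.
paragraph 12 — Scheduled Craft: [not a Class-C Craft (paragraph 7)? yes] AND [Approved Operation (paragraph 1)? no] AND [Licensed Carrier (paragraph 11)? yes] → not satisfied.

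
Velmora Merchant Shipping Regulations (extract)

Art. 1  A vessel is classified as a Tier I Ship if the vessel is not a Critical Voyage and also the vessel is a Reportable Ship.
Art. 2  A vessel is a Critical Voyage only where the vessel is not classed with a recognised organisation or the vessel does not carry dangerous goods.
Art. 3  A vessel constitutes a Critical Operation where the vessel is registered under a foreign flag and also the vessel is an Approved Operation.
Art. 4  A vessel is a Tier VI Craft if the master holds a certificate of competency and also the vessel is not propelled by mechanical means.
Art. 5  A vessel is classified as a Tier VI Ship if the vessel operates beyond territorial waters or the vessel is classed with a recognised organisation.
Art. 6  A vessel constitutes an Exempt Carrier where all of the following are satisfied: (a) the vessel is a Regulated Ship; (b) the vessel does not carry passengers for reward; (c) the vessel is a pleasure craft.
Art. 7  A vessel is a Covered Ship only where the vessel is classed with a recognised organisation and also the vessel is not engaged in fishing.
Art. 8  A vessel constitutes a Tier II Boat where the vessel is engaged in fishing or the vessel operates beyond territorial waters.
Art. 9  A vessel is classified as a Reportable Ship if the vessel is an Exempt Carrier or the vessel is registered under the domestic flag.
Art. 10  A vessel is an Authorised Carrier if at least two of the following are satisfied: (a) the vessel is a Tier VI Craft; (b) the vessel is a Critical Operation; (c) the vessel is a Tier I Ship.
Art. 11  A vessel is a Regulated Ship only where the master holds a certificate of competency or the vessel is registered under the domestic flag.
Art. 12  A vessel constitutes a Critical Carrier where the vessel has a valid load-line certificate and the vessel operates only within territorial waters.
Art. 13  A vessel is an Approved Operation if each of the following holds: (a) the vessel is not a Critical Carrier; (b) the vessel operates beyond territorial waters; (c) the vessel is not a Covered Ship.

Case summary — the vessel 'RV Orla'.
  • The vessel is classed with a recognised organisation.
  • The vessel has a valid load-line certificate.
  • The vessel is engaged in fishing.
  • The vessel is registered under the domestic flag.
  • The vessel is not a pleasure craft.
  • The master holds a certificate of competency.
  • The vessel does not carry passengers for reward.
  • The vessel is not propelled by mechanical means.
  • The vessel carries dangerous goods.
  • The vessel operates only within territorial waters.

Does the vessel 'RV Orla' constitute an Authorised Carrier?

article 4 — Tier VI Craft: [the master holds a certificate of competency? yes] AND [the vessel is not propelled by mechanical means? yes] → satisfied.
article 12 — Critical Carrier: [the vessel has a valid load-line certificate? yes] AND [the vessel operates only within territorial waters? yes] → satisfied.
article 7 — Covered Ship: [the vessel is classed with a recognised organisation? yes] AND [the vessel is not engaged in fishing? no] → not satisfied.
article 13 — Approved Operation: [not a Critical Carrier (article 12)? no] AND [the vessel operates beyond territorial waters? no] AND [not a Covered Ship (article 7)? yes] → not satisfied.
article 3 — Critical Operation: [the vessel is registered under a foreign flag? no] AND [Approved Operation (article 13)? no] → not satisfied.
article 2 — Critical Voyage: [the vessel is not classed with a recognised organisation? no] OR [the vessel does not carry dangerous goods? no] → not satisfied.
article 11 — Regulated Ship: [the master holds a certificate of competency? yes] OR [the vessel is registered under the domestic flag? yes] → satisfied.
article 6 — Exempt Carrier: [Regulated Ship (article 11)? yes] AND [the vessel does not carry passengers for reward? yes] AND [the vessel is a pleasure craft? no] → not satisfied.
article 9 — Reportable Ship: [Exempt Carrier (article 6)? no] OR [the vessel is registered under the domestic flag? yes] → satisfied.
article 1 — Tier I Ship: [not a Critical Voyage (article 2)? yes] AND [Reportable Ship (article 9)? yes] → satisfied.
article 10 — Authorised Carrier: Tier VI Craft (article 4)? yes; Critical Operation (article 3)? no; Tier I Ship (article 1)? yes — 2 of 3 hold (need ≥2) → satisfied.

Yes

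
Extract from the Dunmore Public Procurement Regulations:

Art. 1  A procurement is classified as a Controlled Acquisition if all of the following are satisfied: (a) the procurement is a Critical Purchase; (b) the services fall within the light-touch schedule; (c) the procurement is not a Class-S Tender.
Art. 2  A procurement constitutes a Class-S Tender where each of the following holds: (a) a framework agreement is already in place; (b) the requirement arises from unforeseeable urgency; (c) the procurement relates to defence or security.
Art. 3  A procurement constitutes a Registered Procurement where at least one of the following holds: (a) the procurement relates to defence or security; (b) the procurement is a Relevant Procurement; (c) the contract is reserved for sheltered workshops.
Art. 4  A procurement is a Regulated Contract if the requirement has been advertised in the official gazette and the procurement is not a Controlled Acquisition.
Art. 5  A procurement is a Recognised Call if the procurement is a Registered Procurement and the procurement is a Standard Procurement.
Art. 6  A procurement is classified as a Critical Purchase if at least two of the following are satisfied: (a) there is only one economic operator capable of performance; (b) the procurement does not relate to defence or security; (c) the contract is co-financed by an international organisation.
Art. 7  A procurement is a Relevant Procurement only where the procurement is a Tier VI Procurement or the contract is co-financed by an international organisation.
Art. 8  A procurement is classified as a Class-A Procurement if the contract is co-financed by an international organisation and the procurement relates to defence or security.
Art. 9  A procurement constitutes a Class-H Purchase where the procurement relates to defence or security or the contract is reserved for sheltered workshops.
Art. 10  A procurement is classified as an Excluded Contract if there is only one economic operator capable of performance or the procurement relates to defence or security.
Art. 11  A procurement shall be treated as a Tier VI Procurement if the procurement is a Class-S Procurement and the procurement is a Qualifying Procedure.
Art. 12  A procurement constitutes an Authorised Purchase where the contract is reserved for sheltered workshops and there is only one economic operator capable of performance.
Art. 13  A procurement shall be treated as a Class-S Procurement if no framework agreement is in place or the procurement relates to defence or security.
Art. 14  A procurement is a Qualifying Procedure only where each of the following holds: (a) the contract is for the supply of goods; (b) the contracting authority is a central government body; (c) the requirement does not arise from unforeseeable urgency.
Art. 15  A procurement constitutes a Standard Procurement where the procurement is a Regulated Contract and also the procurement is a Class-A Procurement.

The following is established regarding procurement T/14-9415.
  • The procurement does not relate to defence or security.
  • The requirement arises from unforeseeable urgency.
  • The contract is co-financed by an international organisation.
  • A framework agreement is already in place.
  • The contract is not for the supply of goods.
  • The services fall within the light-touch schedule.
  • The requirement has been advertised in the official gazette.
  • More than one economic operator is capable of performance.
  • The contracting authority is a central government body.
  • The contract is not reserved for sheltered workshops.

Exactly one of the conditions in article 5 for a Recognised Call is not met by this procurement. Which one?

Under article 13: no framework agreement is in place? no; or the procurement relates to defence or security? no. So the procurement is not a Class-S Procurement.
Under article 14: the contract is for the supply of goods? no; and the contracting authority is a central government body? yes; and the requirement does not arise from unforeseeable urgency? no. So the procurement is not a Qualifying Procedure.
Under article 11: Class-S Procurement (article 13)? no; and Qualifying Procedure (article 14)? no. So the procurement is not a Tier VI Procurement.
Under article 7: Tier VI Procurement (article 11)? no; or the contract is co-financed by an international organisation? yes. So the procurement is a Relevant Procurement.
Under article 3: the procurement relates to defence or security? no; or Relevant Procurement (article 7)? yes; or the contract is reserved for sheltered workshops? no. So the procurement is a Registered Procurement.
Under article 6: there is only one economic operator capable of performance? no; the procurement does not relate to defence or security? yes; the contract is co-financed by an international organisation? yes — 2 of 3 hold (need ≥2) → satisfied.
Under article 2: a framework agreement is already in place? yes; and the requirement arises from unforeseeable urgency? yes; and the procurement relates to defence or security? no. So the procurement is not a Class-S Tender.
Under article 1: Critical Purchase (article 6)? yes; and the services fall within the light-touch schedule? yes; and not a Class-S Tender (article 2)? yes. So the procurement is a Controlled Acquisition.
Under article 4: the requirement has been advertised in the official gazette? yes; and not a Controlled Acquisition (article 1)? no. So the procurement is not a Regulated Contract.
Under article 8: the contract is co-financed by an international organisation? yes; and the procurement relates to defence or security? no. So the procurement is not a Class-A Procurement.
Under article 15: Regulated Contract (article 4)? no; and Class-A Procurement (article 8)? no. So the procurement is not a Standard Procurement.
Under article 5: Registered Procurement (article 3)? yes; and Standard Procurement (article 15)? no. So the procurement is not a Recognised Call.

Standard Procurement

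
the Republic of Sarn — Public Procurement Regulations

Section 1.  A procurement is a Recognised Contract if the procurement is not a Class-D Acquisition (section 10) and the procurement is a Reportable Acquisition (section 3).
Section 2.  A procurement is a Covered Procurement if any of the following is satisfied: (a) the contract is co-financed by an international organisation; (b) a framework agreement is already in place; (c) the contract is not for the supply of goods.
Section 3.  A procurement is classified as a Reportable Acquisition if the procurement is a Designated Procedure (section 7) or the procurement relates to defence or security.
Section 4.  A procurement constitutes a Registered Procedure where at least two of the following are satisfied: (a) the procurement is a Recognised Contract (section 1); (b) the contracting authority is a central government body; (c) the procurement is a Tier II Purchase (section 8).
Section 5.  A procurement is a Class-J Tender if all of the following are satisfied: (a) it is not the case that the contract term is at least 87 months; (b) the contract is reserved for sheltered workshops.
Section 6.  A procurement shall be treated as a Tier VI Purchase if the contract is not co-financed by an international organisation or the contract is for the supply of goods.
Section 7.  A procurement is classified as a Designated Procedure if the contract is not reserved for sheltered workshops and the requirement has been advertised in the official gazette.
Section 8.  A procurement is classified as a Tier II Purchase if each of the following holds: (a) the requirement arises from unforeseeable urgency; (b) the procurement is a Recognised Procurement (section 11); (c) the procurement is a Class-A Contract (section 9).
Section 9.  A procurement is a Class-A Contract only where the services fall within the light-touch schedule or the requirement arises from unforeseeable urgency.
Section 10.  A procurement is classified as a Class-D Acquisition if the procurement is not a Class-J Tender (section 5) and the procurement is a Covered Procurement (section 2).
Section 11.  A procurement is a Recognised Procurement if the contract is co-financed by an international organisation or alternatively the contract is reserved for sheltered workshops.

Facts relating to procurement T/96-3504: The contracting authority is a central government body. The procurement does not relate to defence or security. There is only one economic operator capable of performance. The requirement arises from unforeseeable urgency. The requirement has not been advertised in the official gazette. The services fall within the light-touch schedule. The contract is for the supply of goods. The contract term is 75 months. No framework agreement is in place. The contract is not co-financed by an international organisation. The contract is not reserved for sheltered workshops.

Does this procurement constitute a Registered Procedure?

No

section 5 — Class-J Tender: [contract term: 75 months ≥ 87 months? no, so negated condition yes] AND [the contract is reserved for sheltered workshops? no] → not satisfied.
section 2 — Covered Procurement: [the contract is co-financed by an international organisation? no] OR [a framework agreement is already in place? no] OR [the contract is not for the supply of goods? no] → not satisfied.
section 10 — Class-D Acquisition: [not a Class-J Tender (section 5)? yes] AND [Covered Procurement (section 2)? no] → not satisfied.
section 7 — Designated Procedure: [the contract is not reserved for sheltered workshops? yes] AND [the requirement has been advertised in the official gazette? no] → not satisfied.
section 3 — Reportable Acquisition: [Designated Procedure (section 7)? no] OR [the procurement relates to defence or security? no] → not satisfied.
section 1 — Recognised Contract: [not a Class-D Acquisition (section 10)? yes] AND [Reportable Acquisition (section 3)? no] → not satisfied.
section 11 — Recognised Procurement: [the contract is co-financed by an international organisation? no] OR [the contract is reserved for sheltered workshops? no] → not satisfied.
section 9 — Class-A Contract: [the services fall within the light-touch schedule? yes] OR [the requirement arises from unforeseeable urgency? yes] → satisfied.
section 8 — Tier II Purchase: [the requirement arises from unforeseeable urgency? yes] AND [Recognised Procurement (section 11)? no] AND [Class-A Contract (section 9)? yes] → not satisfied.
section 4 — Registered Procedure: Recognised Contract (section 1)? no; the contracting authority is a central government body? yes; Tier II Purchase (section 8)? no — 1 of 3 hold (need ≥2) → not satisfied.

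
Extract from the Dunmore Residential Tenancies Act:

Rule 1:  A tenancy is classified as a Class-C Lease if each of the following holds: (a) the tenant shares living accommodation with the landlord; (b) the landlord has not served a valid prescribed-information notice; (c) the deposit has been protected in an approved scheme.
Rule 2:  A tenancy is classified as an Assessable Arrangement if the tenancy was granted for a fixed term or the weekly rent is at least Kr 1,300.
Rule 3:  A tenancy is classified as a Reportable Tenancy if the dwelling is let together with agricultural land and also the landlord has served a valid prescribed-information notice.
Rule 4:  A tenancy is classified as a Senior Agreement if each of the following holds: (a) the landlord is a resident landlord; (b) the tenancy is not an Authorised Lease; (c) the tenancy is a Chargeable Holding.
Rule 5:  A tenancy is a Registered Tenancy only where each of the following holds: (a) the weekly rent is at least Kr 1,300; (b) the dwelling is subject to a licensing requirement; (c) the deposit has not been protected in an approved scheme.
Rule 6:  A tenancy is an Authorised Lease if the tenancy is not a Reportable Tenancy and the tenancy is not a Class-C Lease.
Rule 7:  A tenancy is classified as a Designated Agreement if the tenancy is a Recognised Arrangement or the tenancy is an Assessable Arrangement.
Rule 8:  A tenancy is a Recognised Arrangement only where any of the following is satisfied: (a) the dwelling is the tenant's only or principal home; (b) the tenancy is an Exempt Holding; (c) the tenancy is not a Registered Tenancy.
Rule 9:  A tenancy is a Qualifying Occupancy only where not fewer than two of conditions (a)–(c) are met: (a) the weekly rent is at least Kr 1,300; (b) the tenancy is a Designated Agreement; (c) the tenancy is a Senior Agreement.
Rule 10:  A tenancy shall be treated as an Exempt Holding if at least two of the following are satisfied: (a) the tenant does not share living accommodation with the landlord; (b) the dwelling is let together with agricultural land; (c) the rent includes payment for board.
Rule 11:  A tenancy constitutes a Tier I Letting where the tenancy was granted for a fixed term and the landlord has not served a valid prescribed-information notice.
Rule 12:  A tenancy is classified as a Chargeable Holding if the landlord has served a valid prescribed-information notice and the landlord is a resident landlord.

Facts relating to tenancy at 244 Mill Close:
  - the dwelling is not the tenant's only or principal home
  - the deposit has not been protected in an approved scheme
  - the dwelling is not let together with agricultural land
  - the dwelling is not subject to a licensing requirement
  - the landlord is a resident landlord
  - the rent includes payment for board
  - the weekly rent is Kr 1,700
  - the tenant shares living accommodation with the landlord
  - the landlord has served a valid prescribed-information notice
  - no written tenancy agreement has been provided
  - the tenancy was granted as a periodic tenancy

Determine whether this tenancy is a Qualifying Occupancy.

Yes

rule 10 — Exempt Holding: the tenant does not share living accommodation with the landlord? no; the dwelling is let together with agricultural land? no; the rent includes payment for board? yes — 1 of 3 hold (need ≥2) → not satisfied.
rule 5 — Registered Tenancy: [weekly rent: Kr 1,700 ≥ Kr 1,300? yes] AND [the dwelling is subject to a licensing requirement? no] AND [the deposit has not been protected in an approved scheme? yes] → not satisfied.
rule 8 — Recognised Arrangement: [the dwelling is the tenant's only or principal home? no] OR [Exempt Holding (rule 10)? no] OR [not a Registered Tenancy (rule 5)? yes] → satisfied.
rule 2 — Assessable Arrangement: [the tenancy was granted for a fixed term? no] OR [weekly rent: Kr 1,700 ≥ Kr 1,300? yes] → satisfied.
rule 7 — Designated Agreement: [Recognised Arrangement (rule 8)? yes] OR [Assessable Arrangement (rule 2)? yes] → satisfied.
rule 3 — Reportable Tenancy: [the dwelling is let together with agricultural land? no] AND [the landlord has served a valid prescribed-information notice? yes] → not satisfied.
rule 1 — Class-C Lease: [the tenant shares living accommodation with the landlord? yes] AND [the landlord has not served a valid prescribed-information notice? no] AND [the deposit has been protected in an approved scheme? no] → not satisfied.
rule 6 — Authorised Lease: [not a Reportable Tenancy (rule 3)? yes] AND [not a Class-C Lease (rule 1)? yes] → satisfied.
rule 12 — Chargeable Holding: [the landlord has served a valid prescribed-information notice? yes] AND [the landlord is a resident landlord? yes] → satisfied.
rule 4 — Senior Agreement: [the landlord is a resident landlord? yes] AND [not an Authorised Lease (rule 6)? no] AND [Chargeable Holding (rule 12)? yes] → not satisfied.
rule 9 — Qualifying Occupancy: weekly rent: Kr 1,700 ≥ Kr 1,300? yes; Designated Agreement (rule 7)? yes; Senior Agreement (rule 4)? no — 2 of 3 hold (need ≥2) → satisfied.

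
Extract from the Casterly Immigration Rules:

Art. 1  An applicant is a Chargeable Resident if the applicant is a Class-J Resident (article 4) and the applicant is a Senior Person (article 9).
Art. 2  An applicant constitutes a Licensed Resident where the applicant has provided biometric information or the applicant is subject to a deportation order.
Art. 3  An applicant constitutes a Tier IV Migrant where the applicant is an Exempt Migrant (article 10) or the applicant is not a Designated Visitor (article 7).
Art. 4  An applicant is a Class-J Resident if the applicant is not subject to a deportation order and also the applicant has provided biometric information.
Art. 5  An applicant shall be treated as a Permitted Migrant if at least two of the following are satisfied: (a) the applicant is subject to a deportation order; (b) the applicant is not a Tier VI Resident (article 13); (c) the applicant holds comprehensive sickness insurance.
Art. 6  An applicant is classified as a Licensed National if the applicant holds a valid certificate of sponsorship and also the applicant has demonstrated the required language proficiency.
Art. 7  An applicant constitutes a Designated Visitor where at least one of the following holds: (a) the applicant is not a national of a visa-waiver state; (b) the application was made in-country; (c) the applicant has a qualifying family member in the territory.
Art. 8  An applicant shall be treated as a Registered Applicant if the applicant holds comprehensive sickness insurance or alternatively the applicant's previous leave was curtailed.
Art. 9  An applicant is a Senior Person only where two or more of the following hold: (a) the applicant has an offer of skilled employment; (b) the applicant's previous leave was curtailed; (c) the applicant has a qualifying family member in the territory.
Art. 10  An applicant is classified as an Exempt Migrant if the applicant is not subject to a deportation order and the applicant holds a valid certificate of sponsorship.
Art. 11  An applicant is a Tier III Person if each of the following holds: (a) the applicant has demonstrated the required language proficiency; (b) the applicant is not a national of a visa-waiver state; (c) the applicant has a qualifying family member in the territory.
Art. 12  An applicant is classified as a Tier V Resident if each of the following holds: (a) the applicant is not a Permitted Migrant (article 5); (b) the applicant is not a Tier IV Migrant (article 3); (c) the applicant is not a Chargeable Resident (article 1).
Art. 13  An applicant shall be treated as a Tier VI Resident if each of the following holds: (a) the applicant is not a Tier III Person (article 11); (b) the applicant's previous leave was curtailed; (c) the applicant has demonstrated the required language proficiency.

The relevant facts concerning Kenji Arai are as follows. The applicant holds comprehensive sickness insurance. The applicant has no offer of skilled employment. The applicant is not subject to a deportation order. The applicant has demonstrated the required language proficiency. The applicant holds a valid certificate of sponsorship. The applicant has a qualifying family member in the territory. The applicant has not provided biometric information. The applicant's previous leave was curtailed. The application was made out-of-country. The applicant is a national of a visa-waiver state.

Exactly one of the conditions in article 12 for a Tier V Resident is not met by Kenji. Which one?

Tier IV Migrant

Under article 11: the applicant has demonstrated the required language proficiency? yes; and the applicant is not a national of a visa-waiver state? no; and the applicant has a qualifying family member in the territory? yes. So the applicant is not a Tier III Person.
Under article 13: not a Tier III Person (article 11)? yes; and the applicant's previous leave was curtailed? yes; and the applicant has demonstrated the required language proficiency? yes. So the applicant is a Tier VI Resident.
Under article 5: the applicant is subject to a deportation order? no; not a Tier VI Resident (article 13)? no; the applicant holds comprehensive sickness insurance? yes — 1 of 3 hold (need ≥2) → not satisfied.
Under article 10: the applicant is not subject to a deportation order? yes; and the applicant holds a valid certificate of sponsorship? yes. So the applicant is an Exempt Migrant.
Under article 7: the applicant is not a national of a visa-waiver state? no; or the application was made in-country? no; or the applicant has a qualifying family member in the territory? yes. So the applicant is a Designated Visitor.
Under article 3: Exempt Migrant (article 10)? yes; or not a Designated Visitor (article 7)? no. So the applicant is a Tier IV Migrant.
Under article 4: the applicant is not subject to a deportation order? yes; and the applicant has provided biometric information? no. So the applicant is not a Class-J Resident.
Under article 9: the applicant has an offer of skilled employment? no; the applicant's previous leave was curtailed? yes; the applicant has a qualifying family member in the territory? yes — 2 of 3 hold (need ≥2) → satisfied.
Under article 1: Class-J Resident (article 4)? no; and Senior Person (article 9)? yes. So the applicant is not a Chargeable Resident.
Under article 12: not a Permitted Migrant (article 5)? yes; and not a Tier IV Migrant (article 3)? no; and not a Chargeable Resident (article 1)? yes. So the applicant is not a Tier V Resident.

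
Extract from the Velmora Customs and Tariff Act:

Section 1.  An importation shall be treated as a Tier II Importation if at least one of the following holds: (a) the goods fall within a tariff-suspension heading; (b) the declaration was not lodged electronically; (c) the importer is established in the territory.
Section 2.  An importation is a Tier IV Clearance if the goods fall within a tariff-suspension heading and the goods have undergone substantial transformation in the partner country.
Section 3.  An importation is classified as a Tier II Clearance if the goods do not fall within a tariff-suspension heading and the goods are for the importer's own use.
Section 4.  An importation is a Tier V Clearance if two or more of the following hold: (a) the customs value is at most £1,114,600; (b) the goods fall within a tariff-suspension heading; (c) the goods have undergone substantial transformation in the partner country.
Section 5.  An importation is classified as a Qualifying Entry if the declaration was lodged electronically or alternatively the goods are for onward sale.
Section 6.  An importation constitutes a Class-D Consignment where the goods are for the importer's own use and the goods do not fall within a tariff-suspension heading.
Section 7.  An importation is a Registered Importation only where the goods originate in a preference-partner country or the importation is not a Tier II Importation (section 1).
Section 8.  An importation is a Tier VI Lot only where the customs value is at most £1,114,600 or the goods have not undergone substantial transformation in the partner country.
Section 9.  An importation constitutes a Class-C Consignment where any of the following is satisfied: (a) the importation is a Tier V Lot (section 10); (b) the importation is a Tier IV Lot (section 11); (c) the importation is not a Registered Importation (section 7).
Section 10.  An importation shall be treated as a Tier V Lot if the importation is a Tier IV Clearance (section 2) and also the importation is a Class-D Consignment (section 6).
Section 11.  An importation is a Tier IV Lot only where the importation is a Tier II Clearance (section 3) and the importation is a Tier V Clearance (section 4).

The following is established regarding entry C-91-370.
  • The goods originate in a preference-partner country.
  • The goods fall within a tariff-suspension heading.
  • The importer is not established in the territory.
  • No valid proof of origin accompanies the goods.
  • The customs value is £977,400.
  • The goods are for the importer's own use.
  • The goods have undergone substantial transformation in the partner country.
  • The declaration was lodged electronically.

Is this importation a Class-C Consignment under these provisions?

Under section 2: the goods fall within a tariff-suspension heading? yes; and the goods have undergone substantial transformation in the partner country? yes. So the importation is a Tier IV Clearance.
Under section 6: the goods are for the importer's own use? yes; and the goods do not fall within a tariff-suspension heading? no. So the importation is not a Class-D Consignment.
Under section 10: Tier IV Clearance (section 2)? yes; and Class-D Consignment (section 6)? no. So the importation is not a Tier V Lot.
Under section 3: the goods do not fall within a tariff-suspension heading? no; and the goods are for the importer's own use? yes. So the importation is not a Tier II Clearance.
Under section 4: customs value: £977,400 ≤ £1,114,600? yes; the goods fall within a tariff-suspension heading? yes; the goods have undergone substantial transformation in the partner country? yes — 3 of 3 hold (need ≥2) → satisfied.
Under section 11: Tier II Clearance (section 3)? no; and Tier V Clearance (section 4)? yes. So the importation is not a Tier IV Lot.
Under section 1: the goods fall within a tariff-suspension heading? yes; or the declaration was not lodged electronically? no; or the importer is established in the territory? no. So the importation is a Tier II Importation.
Under section 7: the goods originate in a preference-partner country? yes; or not a Tier II Importation (section 1)? no. So the importation is a Registered Importation.
Under section 9: Tier V Lot (section 10)? no; or Tier IV Lot (section 11)? no; or not a Registered Importation (section 7)? no. So the importation is not a Class-C Consignment.

No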